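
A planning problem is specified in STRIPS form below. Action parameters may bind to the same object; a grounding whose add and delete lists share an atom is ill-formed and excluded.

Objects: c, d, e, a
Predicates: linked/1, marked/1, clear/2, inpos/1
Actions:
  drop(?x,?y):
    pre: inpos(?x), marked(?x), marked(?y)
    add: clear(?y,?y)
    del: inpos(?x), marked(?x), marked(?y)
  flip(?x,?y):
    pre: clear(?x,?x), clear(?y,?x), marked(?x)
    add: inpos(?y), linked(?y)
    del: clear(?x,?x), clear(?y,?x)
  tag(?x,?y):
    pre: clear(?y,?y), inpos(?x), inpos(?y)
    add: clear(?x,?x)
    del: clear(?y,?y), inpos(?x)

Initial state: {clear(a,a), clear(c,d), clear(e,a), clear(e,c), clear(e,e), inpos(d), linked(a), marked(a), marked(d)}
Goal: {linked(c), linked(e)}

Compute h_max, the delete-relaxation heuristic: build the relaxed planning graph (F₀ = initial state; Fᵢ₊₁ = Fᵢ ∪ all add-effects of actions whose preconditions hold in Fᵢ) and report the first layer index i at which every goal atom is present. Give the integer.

F0 = init (9 atoms)
F1 = F0 ∪ {clear(d,d), inpos(a), inpos(e), linked(e)}  (13 atoms)
F2 = F1 ∪ {inpos(c), linked(c), linked(d)}  (16 atoms)
goal ⊆ F2  ⇒  h_max = 2

2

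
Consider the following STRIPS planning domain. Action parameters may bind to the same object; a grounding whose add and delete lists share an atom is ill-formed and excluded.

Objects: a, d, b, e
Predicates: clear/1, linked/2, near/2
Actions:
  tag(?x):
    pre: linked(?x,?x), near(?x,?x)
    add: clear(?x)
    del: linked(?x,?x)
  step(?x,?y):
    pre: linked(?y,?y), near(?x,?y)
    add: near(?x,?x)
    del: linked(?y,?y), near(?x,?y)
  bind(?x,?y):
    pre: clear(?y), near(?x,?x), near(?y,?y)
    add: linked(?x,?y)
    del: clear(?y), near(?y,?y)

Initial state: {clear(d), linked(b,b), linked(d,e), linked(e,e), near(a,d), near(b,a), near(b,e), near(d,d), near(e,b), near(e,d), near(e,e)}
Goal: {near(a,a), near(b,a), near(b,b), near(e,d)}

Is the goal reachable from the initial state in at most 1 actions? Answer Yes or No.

1. step(b,e)  →  {clear(d), linked(b,b), linked(d,e), near(a,d), near(b,a), near(b,b), near(d,d), near(e,b), near(e,d), near(e,e)}
2. bind(d,d)  →  {linked(b,b), linked(d,d), linked(d,e), near(a,d), near(b,a), near(b,b), near(e,b), near(e,d), near(e,e)}
3. step(a,d)  →  {linked(b,b), linked(d,e), near(a,a), near(b,a), near(b,b), near(e,b), near(e,d), near(e,e)}
optimal plan length = 3; 3 > 1

No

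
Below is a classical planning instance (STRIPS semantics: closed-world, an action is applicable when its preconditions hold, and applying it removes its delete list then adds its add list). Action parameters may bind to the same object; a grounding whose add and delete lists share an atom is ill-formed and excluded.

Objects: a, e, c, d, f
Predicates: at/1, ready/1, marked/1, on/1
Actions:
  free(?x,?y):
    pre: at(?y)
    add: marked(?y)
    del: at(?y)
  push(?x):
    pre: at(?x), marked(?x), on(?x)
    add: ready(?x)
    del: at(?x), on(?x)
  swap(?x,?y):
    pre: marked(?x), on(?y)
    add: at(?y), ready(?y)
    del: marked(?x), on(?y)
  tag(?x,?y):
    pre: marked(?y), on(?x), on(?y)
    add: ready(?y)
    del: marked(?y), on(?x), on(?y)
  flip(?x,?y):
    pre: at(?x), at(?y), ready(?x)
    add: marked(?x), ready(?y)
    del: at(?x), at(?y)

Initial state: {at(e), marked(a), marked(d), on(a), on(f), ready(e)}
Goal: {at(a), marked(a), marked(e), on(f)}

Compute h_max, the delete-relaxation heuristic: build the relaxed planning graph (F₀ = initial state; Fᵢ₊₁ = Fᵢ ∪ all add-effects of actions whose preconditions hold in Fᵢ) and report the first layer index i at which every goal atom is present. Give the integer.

F0 = init (6 atoms)
F1 = F0 ∪ {at(a), at(f), marked(e), ready(a), ready(f)}  (11 atoms)
goal ⊆ F1  ⇒  h_max = 1

1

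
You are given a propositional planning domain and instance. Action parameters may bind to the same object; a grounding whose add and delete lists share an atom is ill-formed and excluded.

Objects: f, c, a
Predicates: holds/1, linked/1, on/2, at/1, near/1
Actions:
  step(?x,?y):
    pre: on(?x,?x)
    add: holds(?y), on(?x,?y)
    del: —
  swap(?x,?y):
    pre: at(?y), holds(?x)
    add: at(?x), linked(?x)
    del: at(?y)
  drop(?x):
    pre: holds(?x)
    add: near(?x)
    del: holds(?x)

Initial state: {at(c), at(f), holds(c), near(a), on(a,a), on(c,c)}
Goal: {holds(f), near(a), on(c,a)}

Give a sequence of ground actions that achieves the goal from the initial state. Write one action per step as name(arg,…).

step(c,f); step(c,a)

1. step(c,f)  →  {at(c), at(f), holds(c), holds(f), near(a), on(a,a), on(c,c), on(c,f)}
2. step(c,a)  →  {at(c), at(f), holds(a), holds(c), holds(f), near(a), on(a,a), on(c,a), on(c,c), on(c,f)}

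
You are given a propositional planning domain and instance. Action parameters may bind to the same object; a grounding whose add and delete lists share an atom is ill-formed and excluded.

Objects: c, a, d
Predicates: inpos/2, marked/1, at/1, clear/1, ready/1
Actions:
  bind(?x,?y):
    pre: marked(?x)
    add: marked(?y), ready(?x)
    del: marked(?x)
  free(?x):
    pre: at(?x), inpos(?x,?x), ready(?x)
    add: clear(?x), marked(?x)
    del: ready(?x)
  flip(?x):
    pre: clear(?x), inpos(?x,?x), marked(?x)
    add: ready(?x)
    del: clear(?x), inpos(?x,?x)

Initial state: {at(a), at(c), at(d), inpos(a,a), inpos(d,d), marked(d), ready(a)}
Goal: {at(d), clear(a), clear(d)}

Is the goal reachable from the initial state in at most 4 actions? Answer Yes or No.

Yes

1. bind(d,c)  →  {at(a), at(c), at(d), inpos(a,a), inpos(d,d), marked(c), ready(a), ready(d)}
2. free(a)  →  {at(a), at(c), at(d), clear(a), inpos(a,a), inpos(d,d), marked(a), marked(c), ready(d)}
3. free(d)  →  {at(a), at(c), at(d), clear(a), clear(d), inpos(a,a), inpos(d,d), marked(a), marked(c), marked(d)}
optimal plan length = 3; 3 ≤ 4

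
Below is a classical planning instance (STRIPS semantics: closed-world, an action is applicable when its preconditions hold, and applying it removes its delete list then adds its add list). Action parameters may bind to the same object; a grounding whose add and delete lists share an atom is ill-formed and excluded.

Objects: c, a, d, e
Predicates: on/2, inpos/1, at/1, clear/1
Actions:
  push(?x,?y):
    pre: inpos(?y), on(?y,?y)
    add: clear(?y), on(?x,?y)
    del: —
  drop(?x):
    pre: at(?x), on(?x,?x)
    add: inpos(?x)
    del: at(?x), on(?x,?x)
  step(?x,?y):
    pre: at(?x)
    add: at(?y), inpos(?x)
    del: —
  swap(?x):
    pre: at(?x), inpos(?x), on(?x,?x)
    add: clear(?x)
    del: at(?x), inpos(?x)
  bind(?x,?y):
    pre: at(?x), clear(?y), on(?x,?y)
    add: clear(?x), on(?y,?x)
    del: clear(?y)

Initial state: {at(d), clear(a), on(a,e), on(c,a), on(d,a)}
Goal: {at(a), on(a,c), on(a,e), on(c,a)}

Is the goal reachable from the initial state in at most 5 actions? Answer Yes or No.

1. step(d,c)  →  {at(c), at(d), clear(a), inpos(d), on(a,e), on(c,a), on(d,a)}
2. step(c,a)  →  {at(a), at(c), at(d), clear(a), inpos(c), inpos(d), on(a,e), on(c,a), on(d,a)}
3. bind(c,a)  →  {at(a), at(c), at(d), clear(c), inpos(c), inpos(d), on(a,c), on(a,e), on(c,a), on(d,a)}
optimal plan length = 3; 3 ≤ 5

Yes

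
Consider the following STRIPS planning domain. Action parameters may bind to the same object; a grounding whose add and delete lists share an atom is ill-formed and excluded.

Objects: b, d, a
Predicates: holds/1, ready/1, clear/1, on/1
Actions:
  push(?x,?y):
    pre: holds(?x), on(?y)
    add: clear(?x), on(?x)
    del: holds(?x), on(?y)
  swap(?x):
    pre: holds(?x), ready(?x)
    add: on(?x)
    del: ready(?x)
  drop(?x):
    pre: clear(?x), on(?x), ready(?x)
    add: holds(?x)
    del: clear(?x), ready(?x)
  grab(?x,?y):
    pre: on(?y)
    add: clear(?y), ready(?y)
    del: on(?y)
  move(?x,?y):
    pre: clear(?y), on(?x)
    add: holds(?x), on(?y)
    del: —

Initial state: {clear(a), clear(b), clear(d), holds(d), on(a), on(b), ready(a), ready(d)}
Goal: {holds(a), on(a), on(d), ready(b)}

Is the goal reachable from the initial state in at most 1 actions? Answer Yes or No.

No

1. grab(b,b)  →  {clear(a), clear(b), clear(d), holds(d), on(a), ready(a), ready(b), ready(d)}
2. move(a,d)  →  {clear(a), clear(b), clear(d), holds(a), holds(d), on(a), on(d), ready(a), ready(b), ready(d)}
optimal plan length = 2; 2 > 1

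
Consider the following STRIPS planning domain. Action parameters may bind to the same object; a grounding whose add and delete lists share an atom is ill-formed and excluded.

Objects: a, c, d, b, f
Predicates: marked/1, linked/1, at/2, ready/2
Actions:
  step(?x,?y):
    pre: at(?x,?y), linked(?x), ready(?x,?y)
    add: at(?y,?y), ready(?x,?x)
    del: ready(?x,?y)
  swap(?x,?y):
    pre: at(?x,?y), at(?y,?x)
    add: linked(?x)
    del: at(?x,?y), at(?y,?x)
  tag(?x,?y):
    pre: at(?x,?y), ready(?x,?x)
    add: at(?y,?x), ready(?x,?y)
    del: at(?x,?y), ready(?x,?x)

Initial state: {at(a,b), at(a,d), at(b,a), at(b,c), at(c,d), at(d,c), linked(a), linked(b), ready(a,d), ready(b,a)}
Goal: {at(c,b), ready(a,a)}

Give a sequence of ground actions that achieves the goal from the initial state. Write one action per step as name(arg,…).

step(a,d); step(b,a); tag(b,c)

1. step(a,d)  →  {at(a,b), at(a,d), at(b,a), at(b,c), at(c,d), at(d,c), at(d,d), linked(a), linked(b), ready(a,a), ready(b,a)}
2. step(b,a)  →  {at(a,a), at(a,b), at(a,d), at(b,a), at(b,c), at(c,d), at(d,c), at(d,d), linked(a), linked(b), ready(a,a), ready(b,b)}
3. tag(b,c)  →  {at(a,a), at(a,b), at(a,d), at(b,a), at(c,b), at(c,d), at(d,c), at(d,d), linked(a), linked(b), ready(a,a), ready(b,c)}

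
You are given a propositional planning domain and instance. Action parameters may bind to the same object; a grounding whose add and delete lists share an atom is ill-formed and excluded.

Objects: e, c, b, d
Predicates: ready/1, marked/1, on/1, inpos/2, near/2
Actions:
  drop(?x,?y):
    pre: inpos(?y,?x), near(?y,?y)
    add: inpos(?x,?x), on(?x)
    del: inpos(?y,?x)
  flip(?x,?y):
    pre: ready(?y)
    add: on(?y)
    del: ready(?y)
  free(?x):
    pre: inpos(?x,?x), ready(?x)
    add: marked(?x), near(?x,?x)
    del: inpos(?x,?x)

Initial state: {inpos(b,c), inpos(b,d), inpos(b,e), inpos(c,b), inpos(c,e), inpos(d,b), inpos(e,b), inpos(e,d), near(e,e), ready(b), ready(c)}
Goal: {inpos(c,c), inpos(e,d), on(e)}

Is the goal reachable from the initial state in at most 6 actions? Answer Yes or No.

Yes

1. drop(b,e)  →  {inpos(b,b), inpos(b,c), inpos(b,d), inpos(b,e), inpos(c,b), inpos(c,e), inpos(d,b), inpos(e,d), near(e,e), on(b), ready(b), ready(c)}
2. free(b)  →  {inpos(b,c), inpos(b,d), inpos(b,e), inpos(c,b), inpos(c,e), inpos(d,b), inpos(e,d), marked(b), near(b,b), near(e,e), on(b), ready(b), ready(c)}
3. drop(e,b)  →  {inpos(b,c), inpos(b,d), inpos(c,b), inpos(c,e), inpos(d,b), inpos(e,d), inpos(e,e), marked(b), near(b,b), near(e,e), on(b), on(e), ready(b), ready(c)}
4. drop(c,b)  →  {inpos(b,d), inpos(c,b), inpos(c,c), inpos(c,e), inpos(d,b), inpos(e,d), inpos(e,e), marked(b), near(b,b), near(e,e), on(b), on(c), on(e), ready(b), ready(c)}
optimal plan length = 4; 4 ≤ 6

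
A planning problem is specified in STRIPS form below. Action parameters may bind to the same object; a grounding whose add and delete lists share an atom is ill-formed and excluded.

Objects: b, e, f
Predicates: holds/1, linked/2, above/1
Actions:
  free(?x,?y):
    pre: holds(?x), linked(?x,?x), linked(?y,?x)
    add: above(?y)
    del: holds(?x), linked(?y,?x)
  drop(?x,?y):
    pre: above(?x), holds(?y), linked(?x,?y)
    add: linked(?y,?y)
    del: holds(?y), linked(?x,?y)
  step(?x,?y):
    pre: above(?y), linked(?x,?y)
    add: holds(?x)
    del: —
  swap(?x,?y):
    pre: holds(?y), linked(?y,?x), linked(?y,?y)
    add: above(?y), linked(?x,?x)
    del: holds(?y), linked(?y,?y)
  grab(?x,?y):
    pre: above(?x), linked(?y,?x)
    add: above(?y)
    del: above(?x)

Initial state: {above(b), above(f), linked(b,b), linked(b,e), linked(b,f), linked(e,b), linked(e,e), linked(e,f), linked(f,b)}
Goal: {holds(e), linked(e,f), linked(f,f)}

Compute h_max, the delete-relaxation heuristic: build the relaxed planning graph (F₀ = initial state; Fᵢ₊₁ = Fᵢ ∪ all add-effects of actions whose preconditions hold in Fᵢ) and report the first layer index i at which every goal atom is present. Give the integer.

F0 = init (9 atoms)
F1 = F0 ∪ {above(e), holds(b), holds(e), holds(f)}  (13 atoms)
F2 = F1 ∪ {linked(f,f)}  (14 atoms)
goal ⊆ F2  ⇒  h_max = 2

2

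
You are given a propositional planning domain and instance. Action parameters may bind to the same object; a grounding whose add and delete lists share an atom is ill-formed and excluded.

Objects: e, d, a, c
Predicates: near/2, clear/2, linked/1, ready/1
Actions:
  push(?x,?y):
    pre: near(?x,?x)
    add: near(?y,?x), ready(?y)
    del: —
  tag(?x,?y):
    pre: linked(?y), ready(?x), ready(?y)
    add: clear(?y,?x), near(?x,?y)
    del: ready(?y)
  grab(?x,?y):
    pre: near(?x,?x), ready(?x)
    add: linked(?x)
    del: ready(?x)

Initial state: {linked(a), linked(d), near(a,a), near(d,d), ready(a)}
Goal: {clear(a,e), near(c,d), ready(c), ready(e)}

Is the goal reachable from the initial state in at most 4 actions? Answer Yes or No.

Yes

1. push(d,e)  →  {linked(a), linked(d), near(a,a), near(d,d), near(e,d), ready(a), ready(e)}
2. push(d,c)  →  {linked(a), linked(d), near(a,a), near(c,d), near(d,d), near(e,d), ready(a), ready(c), ready(e)}
3. tag(e,a)  →  {clear(a,e), linked(a), linked(d), near(a,a), near(c,d), near(d,d), near(e,a), near(e,d), ready(c), ready(e)}
optimal plan length = 3; 3 ≤ 4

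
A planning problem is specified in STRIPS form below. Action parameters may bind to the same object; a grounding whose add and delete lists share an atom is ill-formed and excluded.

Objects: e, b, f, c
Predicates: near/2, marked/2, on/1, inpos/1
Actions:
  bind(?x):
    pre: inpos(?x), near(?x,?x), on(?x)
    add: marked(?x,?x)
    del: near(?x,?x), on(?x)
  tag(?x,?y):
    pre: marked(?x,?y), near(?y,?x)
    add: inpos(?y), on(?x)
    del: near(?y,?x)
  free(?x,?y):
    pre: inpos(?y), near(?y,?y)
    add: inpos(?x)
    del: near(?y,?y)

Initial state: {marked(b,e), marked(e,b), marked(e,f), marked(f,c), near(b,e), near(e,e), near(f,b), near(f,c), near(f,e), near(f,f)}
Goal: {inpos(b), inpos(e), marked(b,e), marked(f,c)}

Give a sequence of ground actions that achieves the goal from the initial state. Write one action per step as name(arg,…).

tag(e,b); tag(e,f); free(e,f)

1. tag(e,b)  →  {inpos(b), marked(b,e), marked(e,b), marked(e,f), marked(f,c), near(e,e), near(f,b), near(f,c), near(f,e), near(f,f), on(e)}
2. tag(e,f)  →  {inpos(b), inpos(f), marked(b,e), marked(e,b), marked(e,f), marked(f,c), near(e,e), near(f,b), near(f,c), near(f,f), on(e)}
3. free(e,f)  →  {inpos(b), inpos(e), inpos(f), marked(b,e), marked(e,b), marked(e,f), marked(f,c), near(e,e), near(f,b), near(f,c), on(e)}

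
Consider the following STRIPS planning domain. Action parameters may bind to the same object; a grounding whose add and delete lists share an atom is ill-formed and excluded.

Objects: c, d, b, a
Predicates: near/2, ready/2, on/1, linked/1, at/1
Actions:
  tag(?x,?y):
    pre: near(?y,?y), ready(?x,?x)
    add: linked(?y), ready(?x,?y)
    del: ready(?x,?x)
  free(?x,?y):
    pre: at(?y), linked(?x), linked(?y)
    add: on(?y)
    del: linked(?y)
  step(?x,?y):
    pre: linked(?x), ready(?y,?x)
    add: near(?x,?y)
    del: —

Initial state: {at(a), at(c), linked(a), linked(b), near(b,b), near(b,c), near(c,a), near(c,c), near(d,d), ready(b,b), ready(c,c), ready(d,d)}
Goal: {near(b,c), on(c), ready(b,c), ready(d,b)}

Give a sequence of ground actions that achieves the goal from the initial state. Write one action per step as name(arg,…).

tag(d,b); tag(b,c); free(c,c)

1. tag(d,b)  →  {at(a), at(c), linked(a), linked(b), near(b,b), near(b,c), near(c,a), near(c,c), near(d,d), ready(b,b), ready(c,c), ready(d,b)}
2. tag(b,c)  →  {at(a), at(c), linked(a), linked(b), linked(c), near(b,b), near(b,c), near(c,a), near(c,c), near(d,d), ready(b,c), ready(c,c), ready(d,b)}
3. free(c,c)  →  {at(a), at(c), linked(a), linked(b), near(b,b), near(b,c), near(c,a), near(c,c), near(d,d), on(c), ready(b,c), ready(c,c), ready(d,b)}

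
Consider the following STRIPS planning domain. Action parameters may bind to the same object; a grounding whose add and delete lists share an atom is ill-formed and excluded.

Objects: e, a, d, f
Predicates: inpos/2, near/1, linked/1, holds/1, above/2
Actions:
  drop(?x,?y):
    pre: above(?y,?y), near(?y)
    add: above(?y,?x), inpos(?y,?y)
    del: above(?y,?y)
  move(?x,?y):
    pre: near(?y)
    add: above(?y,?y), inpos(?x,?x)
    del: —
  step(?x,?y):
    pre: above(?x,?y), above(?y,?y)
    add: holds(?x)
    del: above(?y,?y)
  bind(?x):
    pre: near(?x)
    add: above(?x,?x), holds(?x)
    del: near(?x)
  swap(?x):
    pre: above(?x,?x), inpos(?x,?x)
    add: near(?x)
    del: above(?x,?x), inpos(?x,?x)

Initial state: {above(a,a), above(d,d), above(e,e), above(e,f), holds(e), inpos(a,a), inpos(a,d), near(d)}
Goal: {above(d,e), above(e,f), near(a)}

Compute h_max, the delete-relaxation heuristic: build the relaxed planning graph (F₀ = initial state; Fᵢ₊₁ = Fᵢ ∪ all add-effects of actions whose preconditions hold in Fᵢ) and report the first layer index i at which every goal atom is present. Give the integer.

1

F0 = init (8 atoms)
F1 = F0 ∪ {above(d,a), above(d,e), above(d,f), holds(a), holds(d), inpos(d,d), inpos(e,e), inpos(f,f), near(a)}  (17 atoms)
goal ⊆ F1  ⇒  h_max = 1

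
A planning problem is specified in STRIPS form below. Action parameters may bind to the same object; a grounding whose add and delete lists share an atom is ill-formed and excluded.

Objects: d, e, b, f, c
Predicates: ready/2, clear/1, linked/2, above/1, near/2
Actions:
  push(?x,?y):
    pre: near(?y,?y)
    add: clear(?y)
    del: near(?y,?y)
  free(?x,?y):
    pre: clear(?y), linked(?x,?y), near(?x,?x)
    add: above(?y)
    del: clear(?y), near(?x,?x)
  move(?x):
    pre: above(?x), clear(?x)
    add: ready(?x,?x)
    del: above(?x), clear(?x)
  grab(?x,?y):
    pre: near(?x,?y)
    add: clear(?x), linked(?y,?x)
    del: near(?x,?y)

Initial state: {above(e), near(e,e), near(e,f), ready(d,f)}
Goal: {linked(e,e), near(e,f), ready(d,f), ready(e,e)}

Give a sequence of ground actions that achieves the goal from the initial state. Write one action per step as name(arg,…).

1. grab(e,e)  →  {above(e), clear(e), linked(e,e), near(e,f), ready(d,f)}
2. move(e)  →  {linked(e,e), near(e,f), ready(d,f), ready(e,e)}

grab(e,e); move(e)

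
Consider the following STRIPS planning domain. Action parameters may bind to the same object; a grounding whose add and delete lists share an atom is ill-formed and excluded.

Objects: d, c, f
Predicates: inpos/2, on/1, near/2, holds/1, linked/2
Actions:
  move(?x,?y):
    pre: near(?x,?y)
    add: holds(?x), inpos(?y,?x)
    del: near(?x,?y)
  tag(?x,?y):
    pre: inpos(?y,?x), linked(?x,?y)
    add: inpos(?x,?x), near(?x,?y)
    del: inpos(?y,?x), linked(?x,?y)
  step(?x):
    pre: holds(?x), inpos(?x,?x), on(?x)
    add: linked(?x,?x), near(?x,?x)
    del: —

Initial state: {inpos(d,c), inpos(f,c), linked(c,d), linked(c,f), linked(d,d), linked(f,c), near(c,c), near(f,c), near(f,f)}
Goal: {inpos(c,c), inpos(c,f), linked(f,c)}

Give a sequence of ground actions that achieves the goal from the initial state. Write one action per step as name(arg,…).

1. move(c,c)  →  {holds(c), inpos(c,c), inpos(d,c), inpos(f,c), linked(c,d), linked(c,f), linked(d,d), linked(f,c), near(f,c), near(f,f)}
2. move(f,c)  →  {holds(c), holds(f), inpos(c,c), inpos(c,f), inpos(d,c), inpos(f,c), linked(c,d), linked(c,f), linked(d,d), linked(f,c), near(f,f)}

move(c,c); move(f,c)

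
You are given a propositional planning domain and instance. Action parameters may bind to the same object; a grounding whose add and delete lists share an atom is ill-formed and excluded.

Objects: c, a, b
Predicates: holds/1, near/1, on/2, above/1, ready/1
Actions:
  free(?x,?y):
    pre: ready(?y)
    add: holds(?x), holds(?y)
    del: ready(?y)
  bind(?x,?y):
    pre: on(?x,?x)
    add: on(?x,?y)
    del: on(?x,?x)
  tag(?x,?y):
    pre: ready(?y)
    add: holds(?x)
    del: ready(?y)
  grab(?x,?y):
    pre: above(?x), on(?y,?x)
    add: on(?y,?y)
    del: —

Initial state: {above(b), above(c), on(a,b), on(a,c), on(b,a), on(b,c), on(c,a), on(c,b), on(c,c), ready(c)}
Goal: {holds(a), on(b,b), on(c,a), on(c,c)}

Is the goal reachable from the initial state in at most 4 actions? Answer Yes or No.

Yes

1. free(a,c)  →  {above(b), above(c), holds(a), holds(c), on(a,b), on(a,c), on(b,a), on(b,c), on(c,a), on(c,b), on(c,c)}
2. grab(c,b)  →  {above(b), above(c), holds(a), holds(c), on(a,b), on(a,c), on(b,a), on(b,b), on(b,c), on(c,a), on(c,b), on(c,c)}
optimal plan length = 2; 2 ≤ 4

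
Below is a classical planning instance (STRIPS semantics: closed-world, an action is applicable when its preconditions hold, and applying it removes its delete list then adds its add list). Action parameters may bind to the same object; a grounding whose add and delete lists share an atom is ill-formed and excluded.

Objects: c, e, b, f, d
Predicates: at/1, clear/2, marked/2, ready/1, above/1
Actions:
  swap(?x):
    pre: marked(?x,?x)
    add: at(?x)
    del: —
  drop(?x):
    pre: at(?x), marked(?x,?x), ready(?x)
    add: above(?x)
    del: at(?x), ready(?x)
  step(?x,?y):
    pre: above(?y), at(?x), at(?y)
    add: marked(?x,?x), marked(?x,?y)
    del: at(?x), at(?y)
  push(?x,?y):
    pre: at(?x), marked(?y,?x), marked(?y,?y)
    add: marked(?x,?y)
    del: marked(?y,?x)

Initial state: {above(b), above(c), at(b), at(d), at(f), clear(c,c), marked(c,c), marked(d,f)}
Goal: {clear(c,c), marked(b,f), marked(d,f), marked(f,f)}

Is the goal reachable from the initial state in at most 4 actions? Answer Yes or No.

1. step(b,b)  →  {above(b), above(c), at(d), at(f), clear(c,c), marked(b,b), marked(c,c), marked(d,f)}
2. swap(b)  →  {above(b), above(c), at(b), at(d), at(f), clear(c,c), marked(b,b), marked(c,c), marked(d,f)}
3. step(f,b)  →  {above(b), above(c), at(d), clear(c,c), marked(b,b), marked(c,c), marked(d,f), marked(f,b), marked(f,f)}
4. swap(b)  →  {above(b), above(c), at(b), at(d), clear(c,c), marked(b,b), marked(c,c), marked(d,f), marked(f,b), marked(f,f)}
5. push(b,f)  →  {above(b), above(c), at(b), at(d), clear(c,c), marked(b,b), marked(b,f), marked(c,c), marked(d,f), marked(f,f)}
optimal plan length = 5; 5 > 4

No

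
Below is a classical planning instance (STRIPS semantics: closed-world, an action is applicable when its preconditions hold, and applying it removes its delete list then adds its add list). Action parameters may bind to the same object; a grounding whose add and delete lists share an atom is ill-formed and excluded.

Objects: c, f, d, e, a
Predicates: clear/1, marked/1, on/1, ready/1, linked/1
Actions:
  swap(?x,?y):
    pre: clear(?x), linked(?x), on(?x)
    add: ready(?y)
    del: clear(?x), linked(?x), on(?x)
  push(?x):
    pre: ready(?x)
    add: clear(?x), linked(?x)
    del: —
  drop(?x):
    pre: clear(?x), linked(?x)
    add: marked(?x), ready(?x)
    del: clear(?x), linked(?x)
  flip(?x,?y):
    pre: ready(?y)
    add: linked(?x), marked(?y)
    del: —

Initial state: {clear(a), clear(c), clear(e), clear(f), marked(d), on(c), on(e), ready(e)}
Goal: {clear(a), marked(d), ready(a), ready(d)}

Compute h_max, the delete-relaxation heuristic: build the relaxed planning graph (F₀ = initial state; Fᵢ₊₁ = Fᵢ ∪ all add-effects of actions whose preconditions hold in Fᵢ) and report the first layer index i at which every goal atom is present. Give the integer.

2

F0 = init (8 atoms)
F1 = F0 ∪ {linked(a), linked(c), linked(d), linked(e), linked(f), marked(e)}  (14 atoms)
F2 = F1 ∪ {marked(a), marked(c), marked(f), ready(a), ready(c), ready(d), ready(f)}  (21 atoms)
goal ⊆ F2  ⇒  h_max = 2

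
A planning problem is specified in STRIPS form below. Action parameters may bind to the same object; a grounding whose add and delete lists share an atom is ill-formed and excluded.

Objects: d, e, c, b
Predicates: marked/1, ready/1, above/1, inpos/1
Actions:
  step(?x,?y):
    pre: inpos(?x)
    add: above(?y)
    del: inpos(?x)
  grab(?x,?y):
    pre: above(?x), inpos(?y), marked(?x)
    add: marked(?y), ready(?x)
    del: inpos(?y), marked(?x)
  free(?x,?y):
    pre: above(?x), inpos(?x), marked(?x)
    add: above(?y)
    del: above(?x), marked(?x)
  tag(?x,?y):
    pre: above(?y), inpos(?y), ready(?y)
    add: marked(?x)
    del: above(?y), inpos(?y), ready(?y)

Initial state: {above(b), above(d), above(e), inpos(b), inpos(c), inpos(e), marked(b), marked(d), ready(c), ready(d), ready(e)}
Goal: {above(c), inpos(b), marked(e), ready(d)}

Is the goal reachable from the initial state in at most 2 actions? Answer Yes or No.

1. step(c,c)  →  {above(b), above(c), above(d), above(e), inpos(b), inpos(e), marked(b), marked(d), ready(c), ready(d), ready(e)}
2. grab(d,e)  →  {above(b), above(c), above(d), above(e), inpos(b), marked(b), marked(e), ready(c), ready(d), ready(e)}
optimal plan length = 2; 2 ≤ 2

Yes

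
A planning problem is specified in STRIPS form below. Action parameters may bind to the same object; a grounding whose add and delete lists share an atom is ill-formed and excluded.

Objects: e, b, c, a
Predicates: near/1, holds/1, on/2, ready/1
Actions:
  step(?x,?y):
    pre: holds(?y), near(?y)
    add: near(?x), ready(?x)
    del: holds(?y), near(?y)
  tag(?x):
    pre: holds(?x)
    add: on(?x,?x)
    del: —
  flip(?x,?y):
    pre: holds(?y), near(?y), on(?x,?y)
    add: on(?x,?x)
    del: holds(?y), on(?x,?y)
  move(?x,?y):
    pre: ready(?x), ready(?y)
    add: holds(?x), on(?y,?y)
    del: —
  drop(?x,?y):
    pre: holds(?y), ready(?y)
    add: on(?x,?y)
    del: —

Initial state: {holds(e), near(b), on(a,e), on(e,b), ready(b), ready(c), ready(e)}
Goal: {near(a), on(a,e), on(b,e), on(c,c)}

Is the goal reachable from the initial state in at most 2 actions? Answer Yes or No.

No

1. move(b,c)  →  {holds(b), holds(e), near(b), on(a,e), on(c,c), on(e,b), ready(b), ready(c), ready(e)}
2. step(a,b)  →  {holds(e), near(a), on(a,e), on(c,c), on(e,b), ready(a), ready(b), ready(c), ready(e)}
3. drop(b,e)  →  {holds(e), near(a), on(a,e), on(b,e), on(c,c), on(e,b), ready(a), ready(b), ready(c), ready(e)}
optimal plan length = 3; 3 > 2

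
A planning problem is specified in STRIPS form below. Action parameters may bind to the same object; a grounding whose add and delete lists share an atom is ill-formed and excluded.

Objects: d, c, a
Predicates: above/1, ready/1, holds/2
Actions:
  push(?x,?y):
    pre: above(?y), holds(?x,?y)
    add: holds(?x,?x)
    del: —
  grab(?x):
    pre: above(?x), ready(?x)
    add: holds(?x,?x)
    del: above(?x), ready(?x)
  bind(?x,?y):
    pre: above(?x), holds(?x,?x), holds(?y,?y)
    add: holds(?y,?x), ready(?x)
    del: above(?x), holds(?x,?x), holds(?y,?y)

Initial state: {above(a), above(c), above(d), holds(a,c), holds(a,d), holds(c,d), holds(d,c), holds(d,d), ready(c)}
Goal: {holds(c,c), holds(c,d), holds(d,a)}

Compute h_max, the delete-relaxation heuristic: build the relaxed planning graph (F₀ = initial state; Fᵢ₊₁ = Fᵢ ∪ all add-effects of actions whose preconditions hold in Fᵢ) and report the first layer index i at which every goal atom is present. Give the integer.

F0 = init (9 atoms)
F1 = F0 ∪ {holds(a,a), holds(c,c)}  (11 atoms)
F2 = F1 ∪ {holds(c,a), holds(d,a), ready(a), ready(d)}  (15 atoms)
goal ⊆ F2  ⇒  h_max = 2

2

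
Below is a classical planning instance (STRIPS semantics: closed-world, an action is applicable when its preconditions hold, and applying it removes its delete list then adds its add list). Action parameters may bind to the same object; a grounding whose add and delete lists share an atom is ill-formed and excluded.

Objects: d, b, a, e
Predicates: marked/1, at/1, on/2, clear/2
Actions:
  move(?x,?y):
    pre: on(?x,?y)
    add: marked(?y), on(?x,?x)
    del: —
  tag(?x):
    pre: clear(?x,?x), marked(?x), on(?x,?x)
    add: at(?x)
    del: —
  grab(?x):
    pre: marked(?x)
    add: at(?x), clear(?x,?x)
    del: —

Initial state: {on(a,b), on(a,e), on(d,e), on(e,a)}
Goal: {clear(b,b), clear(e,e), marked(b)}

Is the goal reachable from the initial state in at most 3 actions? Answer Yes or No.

No

1. move(d,e)  →  {marked(e), on(a,b), on(a,e), on(d,d), on(d,e), on(e,a)}
2. move(a,b)  →  {marked(b), marked(e), on(a,a), on(a,b), on(a,e), on(d,d), on(d,e), on(e,a)}
3. grab(b)  →  {at(b), clear(b,b), marked(b), marked(e), on(a,a), on(a,b), on(a,e), on(d,d), on(d,e), on(e,a)}
4. grab(e)  →  {at(b), at(e), clear(b,b), clear(e,e), marked(b), marked(e), on(a,a), on(a,b), on(a,e), on(d,d), on(d,e), on(e,a)}
optimal plan length = 4; 4 > 3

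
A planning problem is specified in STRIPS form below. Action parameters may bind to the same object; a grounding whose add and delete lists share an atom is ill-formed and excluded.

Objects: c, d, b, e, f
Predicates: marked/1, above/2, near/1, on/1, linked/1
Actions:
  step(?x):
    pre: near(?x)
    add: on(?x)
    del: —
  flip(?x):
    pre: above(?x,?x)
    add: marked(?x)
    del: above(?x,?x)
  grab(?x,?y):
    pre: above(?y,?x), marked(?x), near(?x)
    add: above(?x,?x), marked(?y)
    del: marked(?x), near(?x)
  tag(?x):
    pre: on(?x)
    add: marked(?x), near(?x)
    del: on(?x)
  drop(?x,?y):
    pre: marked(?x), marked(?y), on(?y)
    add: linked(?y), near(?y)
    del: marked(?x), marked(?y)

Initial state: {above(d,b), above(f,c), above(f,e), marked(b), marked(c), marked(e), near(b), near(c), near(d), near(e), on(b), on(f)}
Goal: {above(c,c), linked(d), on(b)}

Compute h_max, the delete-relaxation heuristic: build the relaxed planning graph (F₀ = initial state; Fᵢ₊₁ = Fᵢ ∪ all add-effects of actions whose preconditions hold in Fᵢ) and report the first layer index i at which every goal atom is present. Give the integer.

F0 = init (12 atoms)
F1 = F0 ∪ {above(b,b), above(c,c), above(e,e), linked(b), marked(d), marked(f), near(f), on(c), on(d), on(e)}  (22 atoms)
F2 = F1 ∪ {linked(c), linked(d), linked(e), linked(f)}  (26 atoms)
goal ⊆ F2  ⇒  h_max = 2

2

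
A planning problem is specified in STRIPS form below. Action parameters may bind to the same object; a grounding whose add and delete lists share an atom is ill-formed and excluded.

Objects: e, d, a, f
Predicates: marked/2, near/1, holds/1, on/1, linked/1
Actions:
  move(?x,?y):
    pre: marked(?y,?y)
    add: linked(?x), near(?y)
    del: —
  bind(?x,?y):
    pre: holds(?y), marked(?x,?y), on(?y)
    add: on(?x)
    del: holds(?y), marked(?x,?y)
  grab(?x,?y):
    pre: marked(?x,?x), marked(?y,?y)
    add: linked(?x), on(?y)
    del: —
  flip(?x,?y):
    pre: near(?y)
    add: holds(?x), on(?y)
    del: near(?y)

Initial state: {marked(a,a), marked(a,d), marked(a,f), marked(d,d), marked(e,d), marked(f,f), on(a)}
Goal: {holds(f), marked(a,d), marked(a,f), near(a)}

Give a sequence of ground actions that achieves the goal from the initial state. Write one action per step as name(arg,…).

1. move(e,d)  →  {linked(e), marked(a,a), marked(a,d), marked(a,f), marked(d,d), marked(e,d), marked(f,f), near(d), on(a)}
2. move(e,a)  →  {linked(e), marked(a,a), marked(a,d), marked(a,f), marked(d,d), marked(e,d), marked(f,f), near(a), near(d), on(a)}
3. flip(f,d)  →  {holds(f), linked(e), marked(a,a), marked(a,d), marked(a,f), marked(d,d), marked(e,d), marked(f,f), near(a), on(a), on(d)}

move(e,d); move(e,a); flip(f,d)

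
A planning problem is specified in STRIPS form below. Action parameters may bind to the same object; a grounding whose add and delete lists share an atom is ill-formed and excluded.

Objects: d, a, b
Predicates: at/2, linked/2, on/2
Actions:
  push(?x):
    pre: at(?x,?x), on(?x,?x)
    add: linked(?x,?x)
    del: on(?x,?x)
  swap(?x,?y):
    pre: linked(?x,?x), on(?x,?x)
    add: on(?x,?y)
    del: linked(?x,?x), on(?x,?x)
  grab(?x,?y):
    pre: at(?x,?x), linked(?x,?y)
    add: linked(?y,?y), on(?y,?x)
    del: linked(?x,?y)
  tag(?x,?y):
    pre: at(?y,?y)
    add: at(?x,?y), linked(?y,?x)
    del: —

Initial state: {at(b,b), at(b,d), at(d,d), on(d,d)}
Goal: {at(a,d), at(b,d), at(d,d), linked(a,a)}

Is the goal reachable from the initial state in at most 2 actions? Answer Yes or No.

Yes

1. tag(a,d)  →  {at(a,d), at(b,b), at(b,d), at(d,d), linked(d,a), on(d,d)}
2. grab(d,a)  →  {at(a,d), at(b,b), at(b,d), at(d,d), linked(a,a), on(a,d), on(d,d)}
optimal plan length = 2; 2 ≤ 2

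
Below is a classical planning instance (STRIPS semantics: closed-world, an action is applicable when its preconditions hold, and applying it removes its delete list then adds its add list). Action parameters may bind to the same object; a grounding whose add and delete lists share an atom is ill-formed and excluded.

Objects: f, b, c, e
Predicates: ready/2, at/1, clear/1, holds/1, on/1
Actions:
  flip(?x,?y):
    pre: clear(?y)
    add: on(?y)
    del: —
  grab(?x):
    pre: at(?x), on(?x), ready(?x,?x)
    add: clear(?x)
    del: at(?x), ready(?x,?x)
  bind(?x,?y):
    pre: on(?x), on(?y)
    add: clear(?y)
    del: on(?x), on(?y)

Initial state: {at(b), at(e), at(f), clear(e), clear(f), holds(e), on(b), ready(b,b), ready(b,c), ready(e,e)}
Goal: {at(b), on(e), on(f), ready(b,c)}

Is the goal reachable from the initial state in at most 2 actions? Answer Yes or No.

1. flip(f,f)  →  {at(b), at(e), at(f), clear(e), clear(f), holds(e), on(b), on(f), ready(b,b), ready(b,c), ready(e,e)}
2. flip(f,e)  →  {at(b), at(e), at(f), clear(e), clear(f), holds(e), on(b), on(e), on(f), ready(b,b), ready(b,c), ready(e,e)}
optimal plan length = 2; 2 ≤ 2

Yes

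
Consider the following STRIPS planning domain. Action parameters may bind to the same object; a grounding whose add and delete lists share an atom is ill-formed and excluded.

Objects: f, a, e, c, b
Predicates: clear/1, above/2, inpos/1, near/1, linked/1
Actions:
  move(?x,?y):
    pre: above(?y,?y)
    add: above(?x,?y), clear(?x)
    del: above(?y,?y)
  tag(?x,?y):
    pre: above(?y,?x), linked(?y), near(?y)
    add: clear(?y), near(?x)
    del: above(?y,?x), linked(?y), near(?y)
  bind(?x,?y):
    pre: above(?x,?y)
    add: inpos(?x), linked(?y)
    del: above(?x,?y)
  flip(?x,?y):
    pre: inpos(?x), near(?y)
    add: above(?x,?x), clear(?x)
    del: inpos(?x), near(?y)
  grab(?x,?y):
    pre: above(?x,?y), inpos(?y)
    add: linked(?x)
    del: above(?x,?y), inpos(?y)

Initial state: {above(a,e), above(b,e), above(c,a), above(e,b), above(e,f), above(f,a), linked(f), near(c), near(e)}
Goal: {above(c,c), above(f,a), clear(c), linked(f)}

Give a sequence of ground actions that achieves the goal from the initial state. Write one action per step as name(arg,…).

bind(c,a); flip(c,e)

1. bind(c,a)  →  {above(a,e), above(b,e), above(e,b), above(e,f), above(f,a), inpos(c), linked(a), linked(f), near(c), near(e)}
2. flip(c,e)  →  {above(a,e), above(b,e), above(c,c), above(e,b), above(e,f), above(f,a), clear(c), linked(a), linked(f), near(c)}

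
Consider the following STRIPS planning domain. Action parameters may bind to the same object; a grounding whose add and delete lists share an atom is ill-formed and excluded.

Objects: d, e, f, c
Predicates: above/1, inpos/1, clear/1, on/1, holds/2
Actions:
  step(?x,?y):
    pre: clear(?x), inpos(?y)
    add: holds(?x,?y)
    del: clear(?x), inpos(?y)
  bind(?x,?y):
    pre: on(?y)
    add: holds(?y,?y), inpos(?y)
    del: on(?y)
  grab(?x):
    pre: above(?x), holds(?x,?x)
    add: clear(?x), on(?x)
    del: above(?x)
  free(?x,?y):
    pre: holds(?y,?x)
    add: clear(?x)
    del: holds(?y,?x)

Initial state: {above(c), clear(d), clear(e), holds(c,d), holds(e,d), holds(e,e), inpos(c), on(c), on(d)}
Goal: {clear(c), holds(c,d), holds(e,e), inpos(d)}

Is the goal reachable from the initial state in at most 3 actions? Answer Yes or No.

Yes

1. step(d,c)  →  {above(c), clear(e), holds(c,d), holds(d,c), holds(e,d), holds(e,e), on(c), on(d)}
2. bind(d,d)  →  {above(c), clear(e), holds(c,d), holds(d,c), holds(d,d), holds(e,d), holds(e,e), inpos(d), on(c)}
3. free(c,d)  →  {above(c), clear(c), clear(e), holds(c,d), holds(d,d), holds(e,d), holds(e,e), inpos(d), on(c)}
optimal plan length = 3; 3 ≤ 3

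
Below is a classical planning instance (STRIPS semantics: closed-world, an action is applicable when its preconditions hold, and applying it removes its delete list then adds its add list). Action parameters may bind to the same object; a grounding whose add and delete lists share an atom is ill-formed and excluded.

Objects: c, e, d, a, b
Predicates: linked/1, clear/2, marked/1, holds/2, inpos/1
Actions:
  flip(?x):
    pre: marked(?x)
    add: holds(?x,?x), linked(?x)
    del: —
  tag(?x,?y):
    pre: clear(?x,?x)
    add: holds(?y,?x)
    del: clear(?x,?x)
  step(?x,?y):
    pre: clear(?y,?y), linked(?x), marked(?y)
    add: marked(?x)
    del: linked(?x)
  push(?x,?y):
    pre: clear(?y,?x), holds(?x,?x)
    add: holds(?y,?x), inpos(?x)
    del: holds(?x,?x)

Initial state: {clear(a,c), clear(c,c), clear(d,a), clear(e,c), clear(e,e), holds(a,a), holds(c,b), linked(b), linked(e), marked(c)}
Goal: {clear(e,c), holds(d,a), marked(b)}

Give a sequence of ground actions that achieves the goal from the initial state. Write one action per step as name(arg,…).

step(b,c); push(a,d)

1. step(b,c)  →  {clear(a,c), clear(c,c), clear(d,a), clear(e,c), clear(e,e), holds(a,a), holds(c,b), linked(e), marked(b), marked(c)}
2. push(a,d)  →  {clear(a,c), clear(c,c), clear(d,a), clear(e,c), clear(e,e), holds(c,b), holds(d,a), inpos(a), linked(e), marked(b), marked(c)}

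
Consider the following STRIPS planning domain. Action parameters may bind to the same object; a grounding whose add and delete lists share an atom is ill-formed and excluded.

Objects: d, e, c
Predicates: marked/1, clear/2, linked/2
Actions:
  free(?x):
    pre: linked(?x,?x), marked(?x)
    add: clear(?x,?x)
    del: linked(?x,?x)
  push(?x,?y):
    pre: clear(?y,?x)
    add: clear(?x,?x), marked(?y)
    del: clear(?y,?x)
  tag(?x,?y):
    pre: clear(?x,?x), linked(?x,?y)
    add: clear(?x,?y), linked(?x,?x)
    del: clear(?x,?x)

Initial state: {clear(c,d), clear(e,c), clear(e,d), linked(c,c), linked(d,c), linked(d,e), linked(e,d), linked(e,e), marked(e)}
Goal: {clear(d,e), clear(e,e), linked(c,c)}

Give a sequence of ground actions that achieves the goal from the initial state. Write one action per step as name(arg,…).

free(e); push(d,e); tag(d,e)

1. free(e)  →  {clear(c,d), clear(e,c), clear(e,d), clear(e,e), linked(c,c), linked(d,c), linked(d,e), linked(e,d), marked(e)}
2. push(d,e)  →  {clear(c,d), clear(d,d), clear(e,c), clear(e,e), linked(c,c), linked(d,c), linked(d,e), linked(e,d), marked(e)}
3. tag(d,e)  →  {clear(c,d), clear(d,e), clear(e,c), clear(e,e), linked(c,c), linked(d,c), linked(d,d), linked(d,e), linked(e,d), marked(e)}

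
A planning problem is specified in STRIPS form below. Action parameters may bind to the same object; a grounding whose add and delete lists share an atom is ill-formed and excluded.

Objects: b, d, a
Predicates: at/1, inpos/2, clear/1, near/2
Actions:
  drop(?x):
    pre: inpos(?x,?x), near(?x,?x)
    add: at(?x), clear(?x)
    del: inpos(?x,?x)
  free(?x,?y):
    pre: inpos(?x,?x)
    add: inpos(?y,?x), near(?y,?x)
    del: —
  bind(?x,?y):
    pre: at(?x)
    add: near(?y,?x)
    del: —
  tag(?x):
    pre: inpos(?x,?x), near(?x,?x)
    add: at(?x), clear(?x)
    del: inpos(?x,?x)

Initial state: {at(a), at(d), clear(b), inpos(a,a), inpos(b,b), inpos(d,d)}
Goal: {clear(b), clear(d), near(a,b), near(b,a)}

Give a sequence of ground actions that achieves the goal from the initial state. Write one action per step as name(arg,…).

1. free(b,a)  →  {at(a), at(d), clear(b), inpos(a,a), inpos(a,b), inpos(b,b), inpos(d,d), near(a,b)}
2. free(d,d)  →  {at(a), at(d), clear(b), inpos(a,a), inpos(a,b), inpos(b,b), inpos(d,d), near(a,b), near(d,d)}
3. drop(d)  →  {at(a), at(d), clear(b), clear(d), inpos(a,a), inpos(a,b), inpos(b,b), near(a,b), near(d,d)}
4. free(a,b)  →  {at(a), at(d), clear(b), clear(d), inpos(a,a), inpos(a,b), inpos(b,a), inpos(b,b), near(a,b), near(b,a), near(d,d)}

free(b,a); free(d,d); drop(d); free(a,b)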